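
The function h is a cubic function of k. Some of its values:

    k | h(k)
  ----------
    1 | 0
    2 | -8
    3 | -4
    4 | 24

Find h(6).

Write h(k) = ak³ + bk² + ck + d; the 4 given values yield a linear system in the 4 coefficients.
Solving, h(k) = 2k³ - 6k² - 4k + 8.
Then h(6) = 200.

200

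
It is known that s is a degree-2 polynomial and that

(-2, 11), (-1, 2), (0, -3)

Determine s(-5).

Write s(m) = am² + bm + c; the 3 given values yield a linear system in the 3 coefficients.
Solving, s(m) = 2m² - 3m - 3.
Then s(-5) = 62.

62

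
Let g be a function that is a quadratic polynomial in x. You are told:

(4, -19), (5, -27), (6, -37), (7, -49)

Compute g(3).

-13

First differences: -8, -10, -12. Second differences: -2, -2.
Level-2 differences are constant, so g has degree 2.
Fitting a degree-2 polynomial gives g(x) = -x² + x - 7.
Then g(3) = -13.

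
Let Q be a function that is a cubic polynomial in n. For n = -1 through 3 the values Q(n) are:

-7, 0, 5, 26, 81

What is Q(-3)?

First differences: 7, 5, 21, 55. Second differences: -2, 16, 34. Third differences: 18, 18.
Level-3 differences are constant, so Q has degree 3.
Fitting a degree-3 polynomial gives Q(n) = 3n³ - n² + 3n.
Then Q(-3) = -99.

-99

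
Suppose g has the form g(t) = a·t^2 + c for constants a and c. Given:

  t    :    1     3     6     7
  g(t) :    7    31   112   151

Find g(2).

From g(1) = 7 and g(3) = 31: 1a + c = 7 and 9a + c = 31.
Subtracting: 8a = 24, so a = 3; then c = 7 − 3·1 = 4.
So g(t) = 3t² + 4, and g(2) = 16.

16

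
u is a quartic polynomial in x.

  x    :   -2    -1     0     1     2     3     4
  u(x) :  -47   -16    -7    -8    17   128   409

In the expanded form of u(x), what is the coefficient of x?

0

First differences: 31, 9, -1, 25, 111, 281. Second differences: -22, -10, 26, 86, 170. Third differences: 12, 36, 60, 84. Fourth differences: 24, 24, 24.
Level-4 differences are constant, so u has degree 4.
Fitting a degree-4 polynomial gives u(x) = x^4 + 4x³ - 6x² - 7.
The coefficient of x is 0.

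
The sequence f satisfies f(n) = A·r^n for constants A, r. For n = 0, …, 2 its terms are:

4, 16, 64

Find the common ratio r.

Consecutive ratio: 16/4 = 4, and 64/16 = 4, so r = 4.
Then A·4^0 = 4 gives A = 4, and f(n) = 4·4^n.

4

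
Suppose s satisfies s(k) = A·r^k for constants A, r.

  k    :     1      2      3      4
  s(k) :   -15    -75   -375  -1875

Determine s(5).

-9375

Consecutive ratio: -75/(-15) = 5, and -375/(-75) = 5, so r = 5.
Then A·5^1 = -15 gives A = -3, and s(k) = -3·5^k.
s(5) = -3·5^5 = -9375.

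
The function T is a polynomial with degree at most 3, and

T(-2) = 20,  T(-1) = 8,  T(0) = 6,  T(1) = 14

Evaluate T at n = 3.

Write T(n) = an³ + bn² + cn + d; the 4 given values yield a linear system in the 4 coefficients.
Solving, the leading coefficient vanishes, and T(n) = 5n² + 3n + 6.
Then T(3) = 60.

60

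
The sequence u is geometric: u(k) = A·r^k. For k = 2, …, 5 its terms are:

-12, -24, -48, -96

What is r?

Consecutive ratio: -24/(-12) = 2, and -48/(-24) = 2, so r = 2.
Then A·2^2 = -12 gives A = -3, and u(k) = -3·2^k.

2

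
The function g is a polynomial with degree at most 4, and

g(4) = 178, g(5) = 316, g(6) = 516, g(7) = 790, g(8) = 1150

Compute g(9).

1608

First differences: 138, 200, 274, 360. Second differences: 62, 74, 86. Third differences: 12, 12.
Level-3 differences are constant, so g has degree 3.
Fitting a degree-3 polynomial gives g(n) = 2n³ + n² + 7n + 6.
Then g(9) = 1608.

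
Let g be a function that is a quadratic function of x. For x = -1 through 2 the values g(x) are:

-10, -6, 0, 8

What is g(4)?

First differences: 4, 6, 8. Second differences: 2, 2.
Level-2 differences are constant, so g has degree 2.
Fitting a degree-2 polynomial gives g(x) = x² + 5x - 6.
Then g(4) = 30.

30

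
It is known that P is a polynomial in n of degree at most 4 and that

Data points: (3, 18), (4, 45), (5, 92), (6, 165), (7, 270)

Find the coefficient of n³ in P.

First differences: 27, 47, 73, 105. Second differences: 20, 26, 32. Third differences: 6, 6.
Level-3 differences are constant, so P has degree 3.
Fitting a degree-3 polynomial gives P(n) = n³ - 2n² + 4n - 3.
The coefficient of n³ is 1.

1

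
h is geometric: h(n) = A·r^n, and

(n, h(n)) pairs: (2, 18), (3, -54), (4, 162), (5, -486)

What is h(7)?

-4374

Consecutive ratio: -54/18 = -3, and 162/(-54) = -3, so r = -3.
Then A·(-3)^2 = 18 gives A = 2, and h(n) = 2·(-3)^n.
h(7) = 2·(-3)^7 = -4374.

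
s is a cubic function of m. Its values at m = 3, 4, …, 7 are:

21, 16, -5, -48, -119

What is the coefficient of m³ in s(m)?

-1

First differences: -5, -21, -43, -71. Second differences: -16, -22, -28. Third differences: -6, -6.
Level-3 differences are constant, so s has degree 3.
Fitting a degree-3 polynomial gives s(m) = -m³ + 4m² + 4m.
The coefficient of m³ is -1.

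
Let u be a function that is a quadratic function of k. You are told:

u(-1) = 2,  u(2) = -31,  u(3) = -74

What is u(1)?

Write u(k) = ak² + bk + c; the 3 given values yield a linear system in the 3 coefficients.
Solving, u(k) = -8k² - 3k + 7.
Then u(1) = -4.

-4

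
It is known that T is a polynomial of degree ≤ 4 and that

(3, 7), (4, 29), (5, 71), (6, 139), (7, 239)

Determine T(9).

559

First differences: 22, 42, 68, 100. Second differences: 20, 26, 32. Third differences: 6, 6.
Level-3 differences are constant, so T has degree 3.
Fitting a degree-3 polynomial gives T(k) = k³ - 2k² - k + 1.
Then T(9) = 559.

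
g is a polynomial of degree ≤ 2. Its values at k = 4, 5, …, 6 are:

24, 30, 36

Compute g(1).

6

First differences: 6, 6.
Level-1 differences are constant, so g has degree 1.
Fitting a degree-1 polynomial gives g(k) = 6k.
Then g(1) = 6.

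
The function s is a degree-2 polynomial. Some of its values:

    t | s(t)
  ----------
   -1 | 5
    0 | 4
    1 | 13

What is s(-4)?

68

Write s(t) = at² + bt + c; the 3 given values yield a linear system in the 3 coefficients.
Solving, s(t) = 5t² + 4t + 4.
Then s(-4) = 68.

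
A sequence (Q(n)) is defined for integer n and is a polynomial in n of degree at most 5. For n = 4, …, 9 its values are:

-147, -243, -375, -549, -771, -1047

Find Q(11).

Write Q(n) = an^5 + bn^4 + cn³ + dn² + en + p; the 6 given values yield a linear system in the 6 coefficients.
Solving, the top 2 coefficients vanish, and Q(n) = -n³ - 3n² - 8n - 3.
Then Q(11) = -1785.

-1785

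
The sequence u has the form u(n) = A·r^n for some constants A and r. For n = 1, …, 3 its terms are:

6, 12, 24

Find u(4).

Consecutive ratio: 12/6 = 2, and 24/12 = 2, so r = 2.
Then A·2^1 = 6 gives A = 3, and u(n) = 3·2^n.
u(4) = 3·2^4 = 48.

48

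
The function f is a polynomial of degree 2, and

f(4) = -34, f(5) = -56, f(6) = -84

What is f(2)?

Write f(m) = am² + bm + c; the 3 given values yield a linear system in the 3 coefficients.
Solving, f(m) = -3m² + 5m - 6.
Then f(2) = -8.

-8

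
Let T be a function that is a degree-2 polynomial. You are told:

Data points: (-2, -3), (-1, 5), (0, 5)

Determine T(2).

-19

Write T(n) = an² + bn + c; the 3 given values yield a linear system in the 3 coefficients.
Solving, T(n) = -4n² - 4n + 5.
Then T(2) = -19.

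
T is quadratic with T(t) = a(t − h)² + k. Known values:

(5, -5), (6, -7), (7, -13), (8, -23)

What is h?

First differences -2, -6, -10; second difference -4 = 2a, so a = -2.
Expanding, the t-coefficient is −2ah = 4h; matching it to the data gives h = 5, and then k = -5.
So T(t) = -2(t − 5)² − 5.
Hence h = 5.

5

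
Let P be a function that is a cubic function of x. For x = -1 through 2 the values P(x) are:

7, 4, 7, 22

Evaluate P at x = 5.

Write P(x) = ax³ + bx² + cx + d; the 4 given values yield a linear system in the 4 coefficients.
Solving, P(x) = x³ + 3x² - x + 4.
Then P(5) = 199.

199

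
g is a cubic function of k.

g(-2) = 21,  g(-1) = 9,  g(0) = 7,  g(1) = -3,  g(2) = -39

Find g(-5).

Write g(k) = ak³ + bk² + ck + d; the 5 given values yield a linear system in the 4 coefficients.
Solving, g(k) = -3k³ - 4k² - 3k + 7.
Then g(-5) = 297.

297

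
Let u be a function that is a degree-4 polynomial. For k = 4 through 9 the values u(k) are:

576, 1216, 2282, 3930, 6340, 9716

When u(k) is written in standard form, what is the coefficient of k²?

First differences: 640, 1066, 1648, 2410, 3376. Second differences: 426, 582, 762, 966. Third differences: 156, 180, 204. Fourth differences: 24, 24.
Level-4 differences are constant, so u has degree 4.
Fitting a degree-4 polynomial gives u(k) = k^4 + 4k³ + 2k² + 9k - 4.
The coefficient of k² is 2.

2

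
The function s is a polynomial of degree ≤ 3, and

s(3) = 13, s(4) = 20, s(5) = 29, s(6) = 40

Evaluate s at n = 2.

8

First differences: 7, 9, 11. Second differences: 2, 2.
Level-2 differences are constant, so s has degree 2.
Fitting a degree-2 polynomial gives s(n) = n² + 4.
Then s(2) = 8.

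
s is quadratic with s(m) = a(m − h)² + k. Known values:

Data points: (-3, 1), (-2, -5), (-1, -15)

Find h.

-4

First differences -6, -10; second difference -4 = 2a, so a = -2.
Expanding, the m-coefficient is −2ah = 4h; matching it to the data gives h = -4, and then k = 3.
So s(m) = -2(m + 4)² + 3.
Hence h = -4.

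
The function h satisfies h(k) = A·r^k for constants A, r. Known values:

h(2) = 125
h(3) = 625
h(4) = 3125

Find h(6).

78125

Consecutive ratio: 625/125 = 5, and 3125/625 = 5, so r = 5.
Then A·5^2 = 125 gives A = 5, and h(k) = 5·5^k.
h(6) = 5·5^6 = 78125.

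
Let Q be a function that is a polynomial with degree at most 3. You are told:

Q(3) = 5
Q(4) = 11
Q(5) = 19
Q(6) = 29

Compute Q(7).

41

First differences: 6, 8, 10. Second differences: 2, 2.
Level-2 differences are constant, so Q has degree 2.
Extending the table by one column gives the next first difference 12, so Q(7) = 29 + 12 = 41.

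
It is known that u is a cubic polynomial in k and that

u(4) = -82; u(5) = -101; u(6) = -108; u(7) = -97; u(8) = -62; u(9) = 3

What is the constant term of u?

-6

First differences: -19, -7, 11, 35, 65. Second differences: 12, 18, 24, 30. Third differences: 6, 6, 6.
Level-3 differences are constant, so u has degree 3.
Fitting a degree-3 polynomial gives u(k) = k³ - 9k² + k - 6.
The constant term is u(0) = -6.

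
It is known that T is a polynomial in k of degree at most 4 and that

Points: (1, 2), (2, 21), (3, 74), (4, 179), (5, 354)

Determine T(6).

First differences: 19, 53, 105, 175. Second differences: 34, 52, 70. Third differences: 18, 18.
Level-3 differences are constant, so T has degree 3.
Extending the table by one column gives the next first difference 263, so T(6) = 354 + 263 = 617.

617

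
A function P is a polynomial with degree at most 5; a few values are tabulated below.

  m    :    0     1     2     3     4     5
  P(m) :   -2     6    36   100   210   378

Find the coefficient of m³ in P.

2

First differences: 8, 30, 64, 110, 168. Second differences: 22, 34, 46, 58. Third differences: 12, 12, 12.
Level-3 differences are constant, so P has degree 3.
Fitting a degree-3 polynomial gives P(m) = 2m³ + 5m² + m - 2.
The coefficient of m³ is 2.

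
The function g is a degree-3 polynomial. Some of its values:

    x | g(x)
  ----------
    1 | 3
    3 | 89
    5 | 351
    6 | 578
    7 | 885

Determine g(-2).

Write g(x) = ax³ + bx² + cx + d; the 5 given values yield a linear system in the 4 coefficients.
Solving, g(x) = 2x³ + 4x² + x - 4.
Then g(-2) = -6.

-6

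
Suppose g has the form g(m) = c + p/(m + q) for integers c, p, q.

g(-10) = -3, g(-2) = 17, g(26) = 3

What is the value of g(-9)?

-4

(g(m) − c)(m + q) = p for each data point; the three points give a linear system in c and q, then p follows.
Solving: c = 2, q = 4, p = 30, so g(m) = 2 + 30/(m + 4).
Then g(-9) = 2 + 30/(-5) = -4.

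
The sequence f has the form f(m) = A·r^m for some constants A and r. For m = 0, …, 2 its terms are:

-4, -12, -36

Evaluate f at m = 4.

Consecutive ratio: -12/(-4) = 3, and -36/(-12) = 3, so r = 3.
Then A·3^0 = -4 gives A = -4, and f(m) = -4·3^m.
f(4) = -4·3^4 = -324.

-324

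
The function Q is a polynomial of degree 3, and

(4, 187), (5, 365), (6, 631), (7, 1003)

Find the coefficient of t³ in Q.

3

Write Q(t) = at³ + bt² + ct + d; the 4 given values yield a linear system in the 4 coefficients.
Solving, Q(t) = 3t³ - t² + 4t - 5.
The coefficient of t³ is 3.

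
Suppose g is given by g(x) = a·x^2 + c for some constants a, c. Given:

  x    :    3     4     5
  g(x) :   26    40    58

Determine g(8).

From g(3) = 26 and g(4) = 40: 9a + c = 26 and 16a + c = 40.
Subtracting: 7a = 14, so a = 2; then c = 26 − 2·9 = 8.
So g(x) = 2x² + 8, and g(8) = 136.

136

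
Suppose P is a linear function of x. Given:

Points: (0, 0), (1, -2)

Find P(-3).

6

Write P(x) = ax + b; the 2 given values yield a linear system in the 2 coefficients.
Solving, P(x) = -2x.
Then P(-3) = 6.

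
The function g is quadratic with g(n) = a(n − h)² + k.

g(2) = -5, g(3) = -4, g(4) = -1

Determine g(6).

11

First differences 1, 3; second difference 2 = 2a, so a = 1.
Expanding, the n-coefficient is −2ah = -2h; matching it to the data gives h = 2, and then k = -5.
So g(n) = 1(n − 2)² − 5.
g(6) = 1·4² − 5 = 11.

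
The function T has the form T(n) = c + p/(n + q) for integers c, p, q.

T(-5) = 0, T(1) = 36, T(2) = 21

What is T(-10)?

(T(n) − c)(n + q) = p for each data point; the three points give a linear system in c and q, then p follows.
Solving: c = 6, q = 0, p = 30, so T(n) = 6 + 30/(n + 0).
Then T(-10) = 6 + 30/(-10) = 3.

3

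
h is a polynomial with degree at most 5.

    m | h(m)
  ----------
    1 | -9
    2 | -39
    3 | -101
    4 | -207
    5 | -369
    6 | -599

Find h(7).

-909

First differences: -30, -62, -106, -162, -230. Second differences: -32, -44, -56, -68. Third differences: -12, -12, -12.
Level-3 differences are constant, so h has degree 3.
Fitting a degree-3 polynomial gives h(m) = -2m³ - 4m² - 4m + 1.
Then h(7) = -909.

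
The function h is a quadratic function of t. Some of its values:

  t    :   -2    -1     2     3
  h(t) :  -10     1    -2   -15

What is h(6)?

Write h(t) = at² + bt + c; the 4 given values yield a linear system in the 3 coefficients.
Solving, h(t) = -3t² + 2t + 6.
Then h(6) = -90.

-90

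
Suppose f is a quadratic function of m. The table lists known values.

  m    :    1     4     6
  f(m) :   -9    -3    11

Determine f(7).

Write f(m) = am² + bm + c; the 3 given values yield a linear system in the 3 coefficients.
Solving, f(m) = m² - 3m - 7.
Then f(7) = 21.

21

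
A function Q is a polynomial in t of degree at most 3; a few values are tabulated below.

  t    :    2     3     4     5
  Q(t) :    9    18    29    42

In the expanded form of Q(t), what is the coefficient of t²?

Write Q(t) = at³ + bt² + ct + d; the 4 given values yield a linear system in the 4 coefficients.
Solving, the leading coefficient vanishes, and Q(t) = t² + 4t - 3.
The coefficient of t² is 1.

1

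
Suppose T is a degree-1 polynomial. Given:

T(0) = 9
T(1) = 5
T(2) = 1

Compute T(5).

-11

Write T(k) = ak + b; the 3 given values yield a linear system in the 2 coefficients.
Solving, T(k) = -4k + 9.
Then T(5) = -11.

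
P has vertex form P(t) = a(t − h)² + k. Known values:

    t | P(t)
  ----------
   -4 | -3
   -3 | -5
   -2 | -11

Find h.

First differences -2, -6; second difference -4 = 2a, so a = -2.
Expanding, the t-coefficient is −2ah = 4h; matching it to the data gives h = -4, and then k = -3.
So P(t) = -2(t + 4)² − 3.
Hence h = -4.

-4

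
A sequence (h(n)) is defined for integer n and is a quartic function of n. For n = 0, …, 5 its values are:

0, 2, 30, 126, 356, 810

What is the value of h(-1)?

6

First differences: 2, 28, 96, 230, 454. Second differences: 26, 68, 134, 224. Third differences: 42, 66, 90. Fourth differences: 24, 24.
Level-4 differences are constant, so h has degree 4.
Fitting a degree-4 polynomial gives h(n) = n^4 + n³ + 3n² - 3n.
Then h(-1) = 6.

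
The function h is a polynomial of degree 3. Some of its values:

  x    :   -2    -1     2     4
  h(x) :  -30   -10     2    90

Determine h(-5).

Write h(x) = ax³ + bx² + cx + d; the 4 given values yield a linear system in the 4 coefficients.
Solving, h(x) = 2x³ - 2x² - 6.
Then h(-5) = -306.

-306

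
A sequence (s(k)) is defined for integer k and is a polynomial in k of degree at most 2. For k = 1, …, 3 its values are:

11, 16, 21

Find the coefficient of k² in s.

First differences: 5, 5.
Level-1 differences are constant, so s has degree 1.
Fitting a degree-1 polynomial gives s(k) = 5k + 6.
The coefficient of k² is 0.

0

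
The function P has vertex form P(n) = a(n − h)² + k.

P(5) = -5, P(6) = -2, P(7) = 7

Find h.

5

First differences 3, 9; second difference 6 = 2a, so a = 3.
Expanding, the n-coefficient is −2ah = -6h; matching it to the data gives h = 5, and then k = -5.
So P(n) = 3(n − 5)² − 5.
Hence h = 5.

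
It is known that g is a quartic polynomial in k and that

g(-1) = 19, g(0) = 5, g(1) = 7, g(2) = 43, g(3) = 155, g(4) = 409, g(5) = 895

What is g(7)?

First differences: -14, 2, 36, 112, 254, 486. Second differences: 16, 34, 76, 142, 232. Third differences: 18, 42, 66, 90. Fourth differences: 24, 24, 24.
Level-4 differences are constant, so g has degree 4.
Fitting a degree-4 polynomial gives g(k) = k^4 + k³ + 7k² - 7k + 5.
Then g(7) = 3043.

3043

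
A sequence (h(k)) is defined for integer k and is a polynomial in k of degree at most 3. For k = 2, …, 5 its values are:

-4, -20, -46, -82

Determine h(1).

First differences: -16, -26, -36. Second differences: -10, -10.
Level-2 differences are constant, so h has degree 2.
Fitting a degree-2 polynomial gives h(k) = -5k² + 9k - 2.
Then h(1) = 2.

2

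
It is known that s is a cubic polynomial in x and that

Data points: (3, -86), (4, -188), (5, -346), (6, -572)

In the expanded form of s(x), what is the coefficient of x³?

Write s(x) = ax³ + bx² + cx + d; the 4 given values yield a linear system in the 4 coefficients.
Solving, s(x) = -2x³ - 4x² + 4.
The coefficient of x³ is -2.

-2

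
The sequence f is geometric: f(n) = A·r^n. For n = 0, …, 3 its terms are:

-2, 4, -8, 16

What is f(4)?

Consecutive ratio: 4/(-2) = -2, and -8/4 = -2, so r = -2.
Then A·(-2)^0 = -2 gives A = -2, and f(n) = -2·(-2)^n.
f(4) = -2·(-2)^4 = -32.

-32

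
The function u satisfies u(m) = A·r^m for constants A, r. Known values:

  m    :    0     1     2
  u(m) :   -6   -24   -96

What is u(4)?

-1536

Consecutive ratio: -24/(-6) = 4, and -96/(-24) = 4, so r = 4.
Then A·4^0 = -6 gives A = -6, and u(m) = -6·4^m.
u(4) = -6·4^4 = -1536.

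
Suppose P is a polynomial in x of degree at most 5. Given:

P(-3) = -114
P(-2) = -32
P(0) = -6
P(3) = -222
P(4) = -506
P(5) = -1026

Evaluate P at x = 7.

Write P(x) = ax^5 + bx^4 + cx³ + dx² + ex + p; the 6 given values yield a linear system in the 6 coefficients.
Solving, the leading coefficient vanishes, and P(x) = -x^4 - x³ - 9x² - 9x - 6.
Then P(7) = -3254.

-3254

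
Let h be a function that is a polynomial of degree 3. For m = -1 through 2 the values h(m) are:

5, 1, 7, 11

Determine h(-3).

Write h(m) = am³ + bm² + cm + d; the 4 given values yield a linear system in the 4 coefficients.
Solving, h(m) = -2m³ + 5m² + 3m + 1.
Then h(-3) = 91.

91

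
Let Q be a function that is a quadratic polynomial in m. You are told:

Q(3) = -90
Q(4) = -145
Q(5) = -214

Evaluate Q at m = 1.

-22

Write Q(m) = am² + bm + c; the 3 given values yield a linear system in the 3 coefficients.
Solving, Q(m) = -7m² - 6m - 9.
Then Q(1) = -22.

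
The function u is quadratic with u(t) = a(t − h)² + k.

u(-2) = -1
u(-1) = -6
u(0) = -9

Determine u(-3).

6

First differences -5, -3; second difference 2 = 2a, so a = 1.
Expanding, the t-coefficient is −2ah = -2h; matching it to the data gives h = 1, and then k = -10.
So u(t) = 1(t − 1)² − 10.
u(-3) = 1·(-4)² − 10 = 6.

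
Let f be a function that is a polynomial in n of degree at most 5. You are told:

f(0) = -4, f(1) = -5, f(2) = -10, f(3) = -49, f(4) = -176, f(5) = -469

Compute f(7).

First differences: -1, -5, -39, -127, -293. Second differences: -4, -34, -88, -166. Third differences: -30, -54, -78. Fourth differences: -24, -24.
Level-4 differences are constant, so f has degree 4.
Fitting a degree-4 polynomial gives f(n) = -n^4 + n³ + 2n² - 3n - 4.
Then f(7) = -1985.

-1985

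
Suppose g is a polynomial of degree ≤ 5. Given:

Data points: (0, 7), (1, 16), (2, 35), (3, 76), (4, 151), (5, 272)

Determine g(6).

451

First differences: 9, 19, 41, 75, 121. Second differences: 10, 22, 34, 46. Third differences: 12, 12, 12.
Level-3 differences are constant, so g has degree 3.
Extending the table by one column gives the next first difference 179, so g(6) = 272 + 179 = 451.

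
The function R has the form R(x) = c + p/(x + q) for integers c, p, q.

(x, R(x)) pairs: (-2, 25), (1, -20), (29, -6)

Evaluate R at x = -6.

(R(x) − c)(x + q) = p for each data point; the three points give a linear system in c and q, then p follows.
Solving: c = -5, q = 1, p = -30, so R(x) = -5 − 30/(x + 1).
Then R(-6) = -5 − 30/(-5) = 1.

1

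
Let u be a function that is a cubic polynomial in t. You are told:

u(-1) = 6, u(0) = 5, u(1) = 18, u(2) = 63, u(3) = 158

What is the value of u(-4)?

First differences: -1, 13, 45, 95. Second differences: 14, 32, 50. Third differences: 18, 18.
Level-3 differences are constant, so u has degree 3.
Fitting a degree-3 polynomial gives u(t) = 3t³ + 7t² + 3t + 5.
Then u(-4) = -87.

-87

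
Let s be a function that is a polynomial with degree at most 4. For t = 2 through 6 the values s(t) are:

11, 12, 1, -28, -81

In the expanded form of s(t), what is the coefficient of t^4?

0

First differences: 1, -11, -29, -53. Second differences: -12, -18, -24. Third differences: -6, -6.
Level-3 differences are constant, so s has degree 3.
Fitting a degree-3 polynomial gives s(t) = -t³ + 3t² + 5t - 3.
The coefficient of t^4 is 0.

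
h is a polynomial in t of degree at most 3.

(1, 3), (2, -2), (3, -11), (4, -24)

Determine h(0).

4

Write h(t) = at³ + bt² + ct + d; the 4 given values yield a linear system in the 4 coefficients.
Solving, the leading coefficient vanishes, and h(t) = -2t² + t + 4.
Then h(0) = 4.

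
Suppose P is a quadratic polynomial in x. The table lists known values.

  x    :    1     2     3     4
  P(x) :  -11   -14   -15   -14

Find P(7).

First differences: -3, -1, 1. Second differences: 2, 2.
Level-2 differences are constant, so P has degree 2.
Fitting a degree-2 polynomial gives P(x) = x² - 6x - 6.
Then P(7) = 1.

1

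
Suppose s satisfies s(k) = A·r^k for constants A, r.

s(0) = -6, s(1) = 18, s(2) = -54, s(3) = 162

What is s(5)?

Consecutive ratio: 18/(-6) = -3, and -54/18 = -3, so r = -3.
Then A·(-3)^0 = -6 gives A = -6, and s(k) = -6·(-3)^k.
s(5) = -6·(-3)^5 = 1458.

1458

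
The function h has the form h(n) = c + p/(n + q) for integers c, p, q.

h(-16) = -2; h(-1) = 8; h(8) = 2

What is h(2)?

(h(n) − c)(n + q) = p for each data point; the three points give a linear system in c and q, then p follows.
Solving: c = 0, q = 4, p = 24, so h(n) = 24/(n + 4).
Then h(2) = 0 + 24/6 = 4.

4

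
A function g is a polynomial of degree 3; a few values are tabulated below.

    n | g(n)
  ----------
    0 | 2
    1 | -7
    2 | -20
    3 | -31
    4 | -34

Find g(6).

First differences: -9, -13, -11, -3. Second differences: -4, 2, 8. Third differences: 6, 6.
Level-3 differences are constant, so g has degree 3.
Fitting a degree-3 polynomial gives g(n) = n³ - 5n² - 5n + 2.
Then g(6) = 8.

8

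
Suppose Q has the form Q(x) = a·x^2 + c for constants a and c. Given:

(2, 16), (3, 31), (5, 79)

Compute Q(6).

From Q(2) = 16 and Q(3) = 31: 4a + c = 16 and 9a + c = 31.
Subtracting: 5a = 15, so a = 3; then c = 16 − 3·4 = 4.
So Q(x) = 3x² + 4, and Q(6) = 112.

112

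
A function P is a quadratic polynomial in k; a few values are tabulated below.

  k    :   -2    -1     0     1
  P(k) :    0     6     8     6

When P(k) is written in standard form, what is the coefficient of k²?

Write P(k) = ak² + bk + c; the 4 given values yield a linear system in the 3 coefficients.
Solving, P(k) = -2k² + 8.
The coefficient of k² is -2.

-2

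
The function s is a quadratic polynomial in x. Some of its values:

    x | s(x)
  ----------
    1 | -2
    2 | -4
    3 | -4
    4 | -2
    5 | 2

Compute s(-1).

8

Write s(x) = ax² + bx + c; the 5 given values yield a linear system in the 3 coefficients.
Solving, s(x) = x² - 5x + 2.
Then s(-1) = 8.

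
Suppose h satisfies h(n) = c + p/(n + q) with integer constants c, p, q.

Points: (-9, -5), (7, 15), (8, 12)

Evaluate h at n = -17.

-3

(h(n) − c)(n + q) = p for each data point; the three points give a linear system in c and q, then p follows.
Solving: c = 0, q = -3, p = 60, so h(n) = 60/(n − 3).
Then h(-17) = 0 + 60/(-20) = -3.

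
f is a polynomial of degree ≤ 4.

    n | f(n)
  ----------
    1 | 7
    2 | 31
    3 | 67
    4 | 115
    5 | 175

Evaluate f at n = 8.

First differences: 24, 36, 48, 60. Second differences: 12, 12, 12.
Level-2 differences are constant, so f has degree 2.
Fitting a degree-2 polynomial gives f(n) = 6n² + 6n - 5.
Then f(8) = 427.

427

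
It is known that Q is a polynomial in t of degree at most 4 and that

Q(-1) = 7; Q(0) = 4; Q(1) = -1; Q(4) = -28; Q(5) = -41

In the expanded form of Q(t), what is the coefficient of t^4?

0

Write Q(t) = at^4 + bt³ + ct² + dt + e; the 5 given values yield a linear system in the 5 coefficients.
Solving, the top 2 coefficients vanish, and Q(t) = -t² - 4t + 4.
The coefficient of t^4 is 0.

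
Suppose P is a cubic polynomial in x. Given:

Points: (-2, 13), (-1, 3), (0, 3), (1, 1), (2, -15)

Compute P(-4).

111

First differences: -10, 0, -2, -16. Second differences: 10, -2, -14. Third differences: -12, -12.
Level-3 differences are constant, so P has degree 3.
Fitting a degree-3 polynomial gives P(x) = -2x³ - x² + x + 3.
Then P(-4) = 111.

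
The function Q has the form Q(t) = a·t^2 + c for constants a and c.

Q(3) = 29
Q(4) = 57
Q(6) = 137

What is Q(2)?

9

From Q(3) = 29 and Q(4) = 57: 9a + c = 29 and 16a + c = 57.
Subtracting: 7a = 28, so a = 4; then c = 29 − 4·9 = -7.
So Q(t) = 4t² − 7, and Q(2) = 9.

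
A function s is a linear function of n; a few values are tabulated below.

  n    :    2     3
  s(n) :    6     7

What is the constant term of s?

4

Write s(n) = an + b; the 2 given values yield a linear system in the 2 coefficients.
Solving, s(n) = n + 4.
The constant term is s(0) = 4.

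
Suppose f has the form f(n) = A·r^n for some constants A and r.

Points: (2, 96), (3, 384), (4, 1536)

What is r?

4

Consecutive ratio: 384/96 = 4, and 1536/384 = 4, so r = 4.
Then A·4^2 = 96 gives A = 6, and f(n) = 6·4^n.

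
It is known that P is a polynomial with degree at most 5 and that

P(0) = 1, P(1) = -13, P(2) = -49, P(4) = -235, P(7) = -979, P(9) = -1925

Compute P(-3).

31

Write P(m) = am^5 + bm^4 + cm³ + dm² + em + p; the 6 given values yield a linear system in the 6 coefficients.
Solving, the top 2 coefficients vanish, and P(m) = -2m³ - 5m² - 7m + 1.
Then P(-3) = 31.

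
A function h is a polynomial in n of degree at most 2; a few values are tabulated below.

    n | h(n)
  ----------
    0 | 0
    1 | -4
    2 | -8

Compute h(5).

Write h(n) = an² + bn + c; the 3 given values yield a linear system in the 3 coefficients.
Solving, the leading coefficient vanishes, and h(n) = -4n.
Then h(5) = -20.

-20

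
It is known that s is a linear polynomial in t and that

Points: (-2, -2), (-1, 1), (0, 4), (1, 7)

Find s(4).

16

First differences: 3, 3, 3.
Level-1 differences are constant, so s has degree 1.
Fitting a degree-1 polynomial gives s(t) = 3t + 4.
Then s(4) = 16.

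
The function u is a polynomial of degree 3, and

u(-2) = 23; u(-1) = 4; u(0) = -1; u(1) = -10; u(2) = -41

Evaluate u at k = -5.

First differences: -19, -5, -9, -31. Second differences: 14, -4, -22. Third differences: -18, -18.
Level-3 differences are constant, so u has degree 3.
Fitting a degree-3 polynomial gives u(k) = -3k³ - 2k² - 4k - 1.
Then u(-5) = 344.

344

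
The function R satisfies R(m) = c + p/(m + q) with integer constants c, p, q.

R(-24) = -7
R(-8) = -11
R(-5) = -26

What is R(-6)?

(R(m) − c)(m + q) = p for each data point; the three points give a linear system in c and q, then p follows.
Solving: c = -6, q = 4, p = 20, so R(m) = -6 + 20/(m + 4).
Then R(-6) = -6 + 20/(-2) = -16.

-16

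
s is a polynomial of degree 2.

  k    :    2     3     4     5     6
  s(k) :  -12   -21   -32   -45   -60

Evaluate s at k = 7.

First differences: -9, -11, -13, -15. Second differences: -2, -2, -2.
Level-2 differences are constant, so s has degree 2.
Fitting a degree-2 polynomial gives s(k) = -k² - 4k.
Then s(7) = -77.

-77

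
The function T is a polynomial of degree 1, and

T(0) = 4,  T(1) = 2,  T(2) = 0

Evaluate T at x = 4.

-4

Write T(x) = ax + b; the 3 given values yield a linear system in the 2 coefficients.
Solving, T(x) = -2x + 4.
Then T(4) = -4.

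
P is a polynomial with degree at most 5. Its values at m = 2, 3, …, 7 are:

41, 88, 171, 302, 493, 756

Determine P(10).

Write P(m) = am^5 + bm^4 + cm³ + dm² + em + p; the 6 given values yield a linear system in the 6 coefficients.
Solving, the top 2 coefficients vanish, and P(m) = 2m³ + 9m + 7.
Then P(10) = 2097.

2097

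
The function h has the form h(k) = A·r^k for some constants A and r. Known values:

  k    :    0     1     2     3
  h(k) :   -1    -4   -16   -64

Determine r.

Consecutive ratio: -4/(-1) = 4, and -16/(-4) = 4, so r = 4.
Then A·4^0 = -1 gives A = -1, and h(k) = -1·4^k.

4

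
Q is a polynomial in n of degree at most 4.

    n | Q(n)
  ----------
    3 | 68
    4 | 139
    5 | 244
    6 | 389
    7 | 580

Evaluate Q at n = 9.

1124

First differences: 71, 105, 145, 191. Second differences: 34, 40, 46. Third differences: 6, 6.
Level-3 differences are constant, so Q has degree 3.
Fitting a degree-3 polynomial gives Q(n) = n³ + 5n² - n - 1.
Then Q(9) = 1124.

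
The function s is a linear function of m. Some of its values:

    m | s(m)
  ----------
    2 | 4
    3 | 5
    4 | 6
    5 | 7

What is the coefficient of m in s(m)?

1

Write s(m) = am + b; the 4 given values yield a linear system in the 2 coefficients.
Solving, s(m) = m + 2.
The coefficient of m is 1.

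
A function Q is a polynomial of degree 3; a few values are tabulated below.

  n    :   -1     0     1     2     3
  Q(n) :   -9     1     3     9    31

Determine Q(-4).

-207

First differences: 10, 2, 6, 22. Second differences: -8, 4, 16. Third differences: 12, 12.
Level-3 differences are constant, so Q has degree 3.
Fitting a degree-3 polynomial gives Q(n) = 2n³ - 4n² + 4n + 1.
Then Q(-4) = -207.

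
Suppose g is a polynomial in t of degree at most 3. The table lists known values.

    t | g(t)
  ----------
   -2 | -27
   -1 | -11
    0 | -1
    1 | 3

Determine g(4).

-21

First differences: 16, 10, 4. Second differences: -6, -6.
Level-2 differences are constant, so g has degree 2.
Fitting a degree-2 polynomial gives g(t) = -3t² + 7t - 1.
Then g(4) = -21.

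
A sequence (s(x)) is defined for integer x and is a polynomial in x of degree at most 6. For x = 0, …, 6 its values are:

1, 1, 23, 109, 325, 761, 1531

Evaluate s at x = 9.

7345

First differences: 0, 22, 86, 216, 436, 770. Second differences: 22, 64, 130, 220, 334. Third differences: 42, 66, 90, 114. Fourth differences: 24, 24, 24.
Level-4 differences are constant, so s has degree 4.
Fitting a degree-4 polynomial gives s(x) = x^4 + x³ + x² - 3x + 1.
Then s(9) = 7345.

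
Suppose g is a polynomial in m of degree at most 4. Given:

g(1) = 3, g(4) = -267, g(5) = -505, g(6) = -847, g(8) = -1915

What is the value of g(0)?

Write g(m) = am^4 + bm³ + cm² + dm + e; the 5 given values yield a linear system in the 5 coefficients.
Solving, the leading coefficient vanishes, and g(m) = -3m³ - 7m² + 8m + 5.
Then g(0) = 5.

5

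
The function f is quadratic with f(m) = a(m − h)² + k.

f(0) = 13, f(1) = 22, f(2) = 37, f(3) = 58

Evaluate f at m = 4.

First differences 9, 15, 21; second difference 6 = 2a, so a = 3.
Expanding, the m-coefficient is −2ah = -6h; matching it to the data gives h = -1, and then k = 10.
So f(m) = 3(m + 1)² + 10.
f(4) = 3·5² + 10 = 85.

85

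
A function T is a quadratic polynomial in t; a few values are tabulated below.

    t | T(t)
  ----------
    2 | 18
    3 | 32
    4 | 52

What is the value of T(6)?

Write T(t) = at² + bt + c; the 3 given values yield a linear system in the 3 coefficients.
Solving, T(t) = 3t² - t + 8.
Then T(6) = 110.

110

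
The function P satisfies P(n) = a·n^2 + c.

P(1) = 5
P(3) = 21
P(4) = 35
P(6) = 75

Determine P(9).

From P(1) = 5 and P(3) = 21: 1a + c = 5 and 9a + c = 21.
Subtracting: 8a = 16, so a = 2; then c = 5 − 2·1 = 3.
So P(n) = 2n² + 3, and P(9) = 165.

165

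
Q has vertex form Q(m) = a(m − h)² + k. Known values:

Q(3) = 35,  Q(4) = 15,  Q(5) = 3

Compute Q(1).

99

First differences -20, -12; second difference 8 = 2a, so a = 4.
Expanding, the m-coefficient is −2ah = -8h; matching it to the data gives h = 6, and then k = -1.
So Q(m) = 4(m − 6)² − 1.
Q(1) = 4·(-5)² − 1 = 99.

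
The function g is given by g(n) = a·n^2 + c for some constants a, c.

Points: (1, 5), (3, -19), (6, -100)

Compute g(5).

From g(1) = 5 and g(3) = -19: 1a + c = 5 and 9a + c = -19.
Subtracting: 8a = -24, so a = -3; then c = 5 − (-3)·1 = 8.
So g(n) = -3n² + 8, and g(5) = -67.

-67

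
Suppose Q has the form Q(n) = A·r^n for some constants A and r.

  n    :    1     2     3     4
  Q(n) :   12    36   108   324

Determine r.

Consecutive ratio: 36/12 = 3, and 108/36 = 3, so r = 3.
Then A·3^1 = 12 gives A = 4, and Q(n) = 4·3^n.

3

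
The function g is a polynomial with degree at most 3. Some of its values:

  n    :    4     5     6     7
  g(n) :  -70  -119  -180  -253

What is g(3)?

First differences: -49, -61, -73. Second differences: -12, -12.
Level-2 differences are constant, so g has degree 2.
Fitting a degree-2 polynomial gives g(n) = -6n² + 5n + 6.
Then g(3) = -33.

-33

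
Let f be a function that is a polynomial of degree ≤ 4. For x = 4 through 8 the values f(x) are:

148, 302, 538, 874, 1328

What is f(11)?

First differences: 154, 236, 336, 454. Second differences: 82, 100, 118. Third differences: 18, 18.
Level-3 differences are constant, so f has degree 3.
Fitting a degree-3 polynomial gives f(x) = 3x³ - 4x² + 7x - 8.
Then f(11) = 3578.

3578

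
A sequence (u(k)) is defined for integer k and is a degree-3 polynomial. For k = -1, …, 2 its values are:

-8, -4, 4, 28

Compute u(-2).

Write u(k) = ak³ + bk² + ck + d; the 4 given values yield a linear system in the 4 coefficients.
Solving, u(k) = 2k³ + 2k² + 4k - 4.
Then u(-2) = -20.

-20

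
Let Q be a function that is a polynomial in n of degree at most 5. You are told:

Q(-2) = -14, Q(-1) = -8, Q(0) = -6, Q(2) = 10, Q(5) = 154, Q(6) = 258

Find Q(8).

586

Write Q(n) = an^5 + bn^4 + cn³ + dn² + en + p; the 6 given values yield a linear system in the 6 coefficients.
Solving, the top 2 coefficients vanish, and Q(n) = n³ + n² + 2n - 6.
Then Q(8) = 586.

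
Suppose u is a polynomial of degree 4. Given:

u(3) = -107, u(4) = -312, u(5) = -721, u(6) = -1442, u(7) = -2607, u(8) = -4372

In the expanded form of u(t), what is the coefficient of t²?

-5

Write u(t) = at^4 + bt³ + ct² + dt + e; the 6 given values yield a linear system in the 5 coefficients.
Solving, u(t) = -t^4 - 5t² + 5t + 4.
The coefficient of t² is -5.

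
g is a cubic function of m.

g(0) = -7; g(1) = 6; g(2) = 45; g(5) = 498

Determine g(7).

Write g(m) = am³ + bm² + cm + d; the 4 given values yield a linear system in the 4 coefficients.
Solving, g(m) = 3m³ + 4m² + 6m - 7.
Then g(7) = 1260.

1260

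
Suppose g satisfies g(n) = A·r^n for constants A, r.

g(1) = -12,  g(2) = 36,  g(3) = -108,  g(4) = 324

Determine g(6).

Consecutive ratio: 36/(-12) = -3, and -108/36 = -3, so r = -3.
Then A·(-3)^1 = -12 gives A = 4, and g(n) = 4·(-3)^n.
g(6) = 4·(-3)^6 = 2916.

2916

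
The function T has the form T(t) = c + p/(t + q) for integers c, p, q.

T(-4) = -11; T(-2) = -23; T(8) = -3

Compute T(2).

(T(t) − c)(t + q) = p for each data point; the three points give a linear system in c and q, then p follows.
Solving: c = -5, q = 1, p = 18, so T(t) = -5 + 18/(t + 1).
Then T(2) = -5 + 18/3 = 1.

1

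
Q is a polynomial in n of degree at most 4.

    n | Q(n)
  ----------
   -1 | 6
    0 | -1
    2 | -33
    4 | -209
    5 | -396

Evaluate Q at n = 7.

-1058

Write Q(n) = an^4 + bn³ + cn² + dn + e; the 5 given values yield a linear system in the 5 coefficients.
Solving, the leading coefficient vanishes, and Q(n) = -3n³ - 4n - 1.
Then Q(7) = -1058.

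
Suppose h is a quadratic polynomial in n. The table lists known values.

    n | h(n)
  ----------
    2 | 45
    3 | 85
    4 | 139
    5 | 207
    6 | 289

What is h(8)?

Write h(n) = an² + bn + c; the 5 given values yield a linear system in the 3 coefficients.
Solving, h(n) = 7n² + 5n + 7.
Then h(8) = 495.

495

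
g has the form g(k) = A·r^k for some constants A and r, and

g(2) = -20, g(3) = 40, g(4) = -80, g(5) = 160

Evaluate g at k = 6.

Consecutive ratio: 40/(-20) = -2, and -80/40 = -2, so r = -2.
Then A·(-2)^2 = -20 gives A = -5, and g(k) = -5·(-2)^k.
g(6) = -5·(-2)^6 = -320.

-320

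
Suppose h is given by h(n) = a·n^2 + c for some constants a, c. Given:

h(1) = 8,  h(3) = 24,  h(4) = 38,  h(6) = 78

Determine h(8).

From h(1) = 8 and h(3) = 24: 1a + c = 8 and 9a + c = 24.
Subtracting: 8a = 16, so a = 2; then c = 8 − 2·1 = 6.
So h(n) = 2n² + 6, and h(8) = 134.

134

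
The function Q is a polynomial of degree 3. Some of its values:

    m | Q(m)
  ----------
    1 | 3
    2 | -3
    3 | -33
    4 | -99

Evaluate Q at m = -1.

Write Q(m) = am³ + bm² + cm + d; the 4 given values yield a linear system in the 4 coefficients.
Solving, Q(m) = -2m³ + 8m - 3.
Then Q(-1) = -9.

-9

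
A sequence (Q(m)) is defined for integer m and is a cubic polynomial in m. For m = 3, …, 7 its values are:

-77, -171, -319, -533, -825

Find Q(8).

First differences: -94, -148, -214, -292. Second differences: -54, -66, -78. Third differences: -12, -12.
Level-3 differences are constant, so Q has degree 3.
Fitting a degree-3 polynomial gives Q(m) = -2m³ - 3m² + m + 1.
Then Q(8) = -1207.

-1207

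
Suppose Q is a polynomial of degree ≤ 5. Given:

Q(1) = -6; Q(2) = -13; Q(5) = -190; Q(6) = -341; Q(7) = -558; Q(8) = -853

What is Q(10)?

-1725

Write Q(n) = an^5 + bn^4 + cn³ + dn² + en + p; the 6 given values yield a linear system in the 6 coefficients.
Solving, the top 2 coefficients vanish, and Q(n) = -2n³ + 3n² - 2n - 5.
Then Q(10) = -1725.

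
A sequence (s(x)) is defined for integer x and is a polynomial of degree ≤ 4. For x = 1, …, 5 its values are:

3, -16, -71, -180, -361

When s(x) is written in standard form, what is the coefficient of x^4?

Write s(x) = ax^4 + bx³ + cx² + dx + e; the 5 given values yield a linear system in the 5 coefficients.
Solving, the leading coefficient vanishes, and s(x) = -3x³ + 2x + 4.
The coefficient of x^4 is 0.

0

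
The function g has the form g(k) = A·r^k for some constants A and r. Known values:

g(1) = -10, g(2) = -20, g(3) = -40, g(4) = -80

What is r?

Consecutive ratio: -20/(-10) = 2, and -40/(-20) = 2, so r = 2.
Then A·2^1 = -10 gives A = -5, and g(k) = -5·2^k.

2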